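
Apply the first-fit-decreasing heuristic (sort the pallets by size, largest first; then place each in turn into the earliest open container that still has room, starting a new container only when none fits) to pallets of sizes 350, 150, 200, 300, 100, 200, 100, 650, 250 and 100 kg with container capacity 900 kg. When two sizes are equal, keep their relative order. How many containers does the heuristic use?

3

Sorted descending: 650, 350, 300, 250, 200, 200, 150, 100, 100, 100.
  650 → container 1 (new)  [load 650/900]
  350 → container 2 (new)  [load 350/900]
  300 → container 2  [load 650/900]
  250 → container 1  [load 900/900]
  200 → container 2  [load 850/900]
  200 → container 3 (new)  [load 200/900]
  150 → container 3  [load 350/900]
  100 → container 3  [load 450/900]
  100 → container 3  [load 550/900]
  100 → container 3  [load 650/900]
3 containers opened.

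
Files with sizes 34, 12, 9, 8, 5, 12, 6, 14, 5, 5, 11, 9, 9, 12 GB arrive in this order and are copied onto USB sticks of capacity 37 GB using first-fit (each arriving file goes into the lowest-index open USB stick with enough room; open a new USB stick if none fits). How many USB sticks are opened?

  34 → USB stick 1 (new)  [load 34/37]
  12 → USB stick 2 (new)  [load 12/37]
  9 → USB stick 2  [load 21/37]
  8 → USB stick 2  [load 29/37]
  5 → USB stick 2  [load 34/37]
  12 → USB stick 3 (new)  [load 12/37]
  6 → USB stick 3  [load 18/37]
  14 → USB stick 3  [load 32/37]
  5 → USB stick 3  [load 37/37]
  5 → USB stick 4 (new)  [load 5/37]
  11 → USB stick 4  [load 16/37]
  9 → USB stick 4  [load 25/37]
  9 → USB stick 4  [load 34/37]
  12 → USB stick 5 (new)  [load 12/37]
5 USB sticks opened.

5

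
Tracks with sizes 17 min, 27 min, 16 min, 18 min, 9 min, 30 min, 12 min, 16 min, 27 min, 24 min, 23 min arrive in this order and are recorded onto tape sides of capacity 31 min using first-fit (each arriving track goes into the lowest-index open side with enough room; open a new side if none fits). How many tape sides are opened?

  17 → side 1 (new)  [load 17/31]
  27 → side 2 (new)  [load 27/31]
  16 → side 3 (new)  [load 16/31]
  18 → side 4 (new)  [load 18/31]
  9 → side 1  [load 26/31]
  30 → side 5 (new)  [load 30/31]
  12 → side 3  [load 28/31]
  16 → side 6 (new)  [load 16/31]
  27 → side 7 (new)  [load 27/31]
  24 → side 8 (new)  [load 24/31]
  23 → side 9 (new)  [load 23/31]
9 tape sides opened.

9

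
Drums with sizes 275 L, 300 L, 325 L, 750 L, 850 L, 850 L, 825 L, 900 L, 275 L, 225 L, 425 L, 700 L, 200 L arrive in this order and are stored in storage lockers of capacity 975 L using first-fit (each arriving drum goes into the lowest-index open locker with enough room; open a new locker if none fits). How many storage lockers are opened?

  275 → locker 1 (new)  [load 275/975]
  300 → locker 1  [load 575/975]
  325 → locker 1  [load 900/975]
  750 → locker 2 (new)  [load 750/975]
  850 → locker 3 (new)  [load 850/975]
  850 → locker 4 (new)  [load 850/975]
  825 → locker 5 (new)  [load 825/975]
  900 → locker 6 (new)  [load 900/975]
  275 → locker 7 (new)  [load 275/975]
  225 → locker 2  [load 975/975]
  425 → locker 7  [load 700/975]
  700 → locker 8 (new)  [load 700/975]
  200 → locker 7  [load 900/975]
8 storage lockers opened.

8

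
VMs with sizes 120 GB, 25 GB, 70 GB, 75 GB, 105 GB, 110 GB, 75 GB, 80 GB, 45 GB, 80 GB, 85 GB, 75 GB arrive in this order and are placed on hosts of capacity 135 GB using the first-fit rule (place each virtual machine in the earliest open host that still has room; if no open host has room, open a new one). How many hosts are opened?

  120 → host 1 (new)  [load 120/135]
  25 → host 2 (new)  [load 25/135]
  70 → host 2  [load 95/135]
  75 → host 3 (new)  [load 75/135]
  105 → host 4 (new)  [load 105/135]
  110 → host 5 (new)  [load 110/135]
  75 → host 6 (new)  [load 75/135]
  80 → host 7 (new)  [load 80/135]
  45 → host 3  [load 120/135]
  80 → host 8 (new)  [load 80/135]
  85 → host 9 (new)  [load 85/135]
  75 → host 10 (new)  [load 75/135]
10 hosts opened.

10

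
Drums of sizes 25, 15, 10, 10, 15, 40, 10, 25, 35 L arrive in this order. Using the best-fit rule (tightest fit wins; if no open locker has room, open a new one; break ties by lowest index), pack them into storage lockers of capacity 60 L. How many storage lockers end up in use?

4

  25 → locker 1 (new)  [load 25/60]
  15 → locker 1  [load 40/60]
  10 → locker 1  [load 50/60]
  10 → locker 1  [load 60/60]
  15 → locker 2 (new)  [load 15/60]
  40 → locker 2  [load 55/60]
  10 → locker 3 (new)  [load 10/60]
  25 → locker 3  [load 35/60]
  35 → locker 4 (new)  [load 35/60]
4 storage lockers opened.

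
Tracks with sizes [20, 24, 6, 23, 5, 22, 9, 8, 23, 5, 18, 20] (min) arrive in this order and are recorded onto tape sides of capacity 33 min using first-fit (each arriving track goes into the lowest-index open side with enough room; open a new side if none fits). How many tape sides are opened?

  20 → side 1 (new)  [load 20/33]
  24 → side 2 (new)  [load 24/33]
  6 → side 1  [load 26/33]
  23 → side 3 (new)  [load 23/33]
  5 → side 1  [load 31/33]
  22 → side 4 (new)  [load 22/33]
  9 → side 2  [load 33/33]
  8 → side 3  [load 31/33]
  23 → side 5 (new)  [load 23/33]
  5 → side 4  [load 27/33]
  18 → side 6 (new)  [load 18/33]
  20 → side 7 (new)  [load 20/33]
7 tape sides opened.

7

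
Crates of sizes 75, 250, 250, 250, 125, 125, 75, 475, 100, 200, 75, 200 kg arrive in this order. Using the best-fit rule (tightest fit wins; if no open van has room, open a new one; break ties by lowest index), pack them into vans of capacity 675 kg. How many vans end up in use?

  75 → van 1 (new)  [load 75/675]
  250 → van 1  [load 325/675]
  250 → van 1  [load 575/675]
  250 → van 2 (new)  [load 250/675]
  125 → van 2  [load 375/675]
  125 → van 2  [load 500/675]
  75 → van 1  [load 650/675]
  475 → van 3 (new)  [load 475/675]
  100 → van 2  [load 600/675]
  200 → van 3  [load 675/675]
  75 → van 2  [load 675/675]
  200 → van 4 (new)  [load 200/675]
4 vans opened.

4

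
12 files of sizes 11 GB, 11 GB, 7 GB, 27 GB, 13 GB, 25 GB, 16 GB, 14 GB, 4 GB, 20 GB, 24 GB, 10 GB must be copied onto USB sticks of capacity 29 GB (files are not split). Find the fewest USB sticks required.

Total = 27 + 25 + 24 + 20 + 16 + 14 + 13 + 11 + 11 + 10 + 7 + 4 = 182 GB.
Lower bound: ⌈182/29⌉ = 7 USB sticks.
A packing using 7 USB sticks:
  USB stick 1: 27 = 27
  USB stick 2: 25 + 4 = 29
  USB stick 3: 24 = 24
  USB stick 4: 20 + 7 = 27
  USB stick 5: 16 + 13 = 29
  USB stick 6: 14 + 11 = 25
  USB stick 7: 11 + 10 = 21
This matches the lower bound, so 7 is optimal.

7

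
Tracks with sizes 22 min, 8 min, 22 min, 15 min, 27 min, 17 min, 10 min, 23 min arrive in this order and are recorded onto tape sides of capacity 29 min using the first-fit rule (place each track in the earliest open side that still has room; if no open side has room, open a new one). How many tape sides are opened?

  22 → side 1 (new)  [load 22/29]
  8 → side 2 (new)  [load 8/29]
  22 → side 3 (new)  [load 22/29]
  15 → side 2  [load 23/29]
  27 → side 4 (new)  [load 27/29]
  17 → side 5 (new)  [load 17/29]
  10 → side 5  [load 27/29]
  23 → side 6 (new)  [load 23/29]
6 tape sides opened.

6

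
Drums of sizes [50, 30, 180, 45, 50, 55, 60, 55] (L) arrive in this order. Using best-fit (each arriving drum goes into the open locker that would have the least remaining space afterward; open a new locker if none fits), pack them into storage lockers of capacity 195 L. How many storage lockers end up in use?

3

  50 → locker 1 (new)  [load 50/195]
  30 → locker 1  [load 80/195]
  180 → locker 2 (new)  [load 180/195]
  45 → locker 1  [load 125/195]
  50 → locker 1  [load 175/195]
  55 → locker 3 (new)  [load 55/195]
  60 → locker 3  [load 115/195]
  55 → locker 3  [load 170/195]
3 storage lockers opened.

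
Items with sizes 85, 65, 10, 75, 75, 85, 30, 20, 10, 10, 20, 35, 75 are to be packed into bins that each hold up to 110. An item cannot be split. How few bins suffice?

6

Total = 85 + 85 + 75 + 75 + 75 + 65 + 35 + 30 + 20 + 20 + 10 + 10 + 10 = 595.
Lower bound: ⌈595/110⌉ = 6 bins.
A packing using 6 bins:
  bin 1: 85 + 20 = 105
  bin 2: 85 + 20 = 105
  bin 3: 75 + 35 = 110
  bin 4: 75 + 30 = 105
  bin 5: 75 + 10 + 10 + 10 = 105
  bin 6: 65 = 65
This matches the lower bound, so 6 is optimal.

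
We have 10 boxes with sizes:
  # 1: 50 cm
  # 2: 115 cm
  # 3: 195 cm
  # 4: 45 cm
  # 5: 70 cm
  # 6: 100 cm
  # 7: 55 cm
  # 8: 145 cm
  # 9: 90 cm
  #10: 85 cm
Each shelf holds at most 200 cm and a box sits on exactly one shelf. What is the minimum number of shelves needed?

Total = 195 + 145 + 115 + 100 + 90 + 85 + 70 + 55 + 50 + 45 = 950 cm.
Lower bound: ⌈950/200⌉ = 5 shelves.
A packing using 5 shelves:
  shelf 1: 195 = 195
  shelf 2: 145 + 55 = 200
  shelf 3: 115 + 85 = 200
  shelf 4: 100 + 90 = 190
  shelf 5: 70 + 50 + 45 = 165
This matches the lower bound, so 5 is optimal.

5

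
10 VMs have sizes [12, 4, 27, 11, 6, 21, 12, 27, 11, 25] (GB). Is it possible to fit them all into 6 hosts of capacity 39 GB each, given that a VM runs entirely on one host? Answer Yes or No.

A valid assignment using 5 hosts:
  host 1: 27 + 12 = 39
  host 2: 27 + 12 = 39
  host 3: 25 + 11 = 36
  host 4: 21 + 11 + 6 = 38
  host 5: 4 = 4
That uses only 5 ≤ 6, so 6 hosts are enough.

Yes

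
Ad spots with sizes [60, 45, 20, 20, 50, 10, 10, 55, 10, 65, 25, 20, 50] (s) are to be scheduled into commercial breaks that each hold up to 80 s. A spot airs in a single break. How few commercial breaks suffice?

6

Total = 65 + 60 + 55 + 50 + 50 + 45 + 25 + 20 + 20 + 20 + 10 + 10 + 10 = 440 s.
Lower bound: ⌈440/80⌉ = 6 commercial breaks.
A packing using 6 commercial breaks:
  break 1: 65 + 10 = 75
  break 2: 60 + 20 = 80
  break 3: 55 + 25 = 80
  break 4: 50 + 20 + 10 = 80
  break 5: 50 + 20 + 10 = 80
  break 6: 45 = 45
This matches the lower bound, so 6 is optimal.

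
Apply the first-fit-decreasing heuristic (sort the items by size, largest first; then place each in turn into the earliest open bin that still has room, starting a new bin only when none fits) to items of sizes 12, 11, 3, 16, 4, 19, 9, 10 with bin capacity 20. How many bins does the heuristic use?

5

Sorted descending: 19, 16, 12, 11, 10, 9, 4, 3.
  19 → bin 1 (new)  [load 19/20]
  16 → bin 2 (new)  [load 16/20]
  12 → bin 3 (new)  [load 12/20]
  11 → bin 4 (new)  [load 11/20]
  10 → bin 5 (new)  [load 10/20]
  9 → bin 4  [load 20/20]
  4 → bin 2  [load 20/20]
  3 → bin 3  [load 15/20]
5 bins opened.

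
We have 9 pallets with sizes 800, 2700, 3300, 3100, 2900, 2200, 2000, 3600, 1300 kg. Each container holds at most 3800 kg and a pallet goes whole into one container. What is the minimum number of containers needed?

Total = 3600 + 3300 + 3100 + 2900 + 2700 + 2200 + 2000 + 1300 + 800 = 21900 kg.
Lower bound: ⌈21900/3800⌉ = 6 containers.
Also, 7 pallets each exceed 1900 kg, and no two of those can share a container, so at least 7 containers are needed.
A packing using 7 containers:
  container 1: 3600 = 3600
  container 2: 3300 = 3300
  container 3: 3100 = 3100
  container 4: 2900 + 800 = 3700
  container 5: 2700 = 2700
  container 6: 2200 + 1300 = 3500
  container 7: 2000 = 2000
This matches the lower bound, so 7 is optimal.

7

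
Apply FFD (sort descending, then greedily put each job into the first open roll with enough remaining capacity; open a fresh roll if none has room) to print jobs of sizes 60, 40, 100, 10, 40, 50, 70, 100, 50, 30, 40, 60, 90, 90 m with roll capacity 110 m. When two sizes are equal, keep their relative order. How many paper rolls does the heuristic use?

Sorted descending: 100, 100, 90, 90, 70, 60, 60, 50, 50, 40, 40, 40, 30, 10.
  100 → roll 1 (new)  [load 100/110]
  100 → roll 2 (new)  [load 100/110]
  90 → roll 3 (new)  [load 90/110]
  90 → roll 4 (new)  [load 90/110]
  70 → roll 5 (new)  [load 70/110]
  60 → roll 6 (new)  [load 60/110]
  60 → roll 7 (new)  [load 60/110]
  50 → roll 6  [load 110/110]
  50 → roll 7  [load 110/110]
  40 → roll 5  [load 110/110]
  40 → roll 8 (new)  [load 40/110]
  40 → roll 8  [load 80/110]
  30 → roll 8  [load 110/110]
  10 → roll 1  [load 110/110]
8 paper rolls opened.

8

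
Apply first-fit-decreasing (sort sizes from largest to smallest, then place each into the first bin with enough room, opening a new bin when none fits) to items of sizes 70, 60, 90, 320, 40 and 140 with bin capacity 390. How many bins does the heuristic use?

2

Sorted descending: 320, 140, 90, 70, 60, 40.
  320 → bin 1 (new)  [load 320/390]
  140 → bin 2 (new)  [load 140/390]
  90 → bin 2  [load 230/390]
  70 → bin 1  [load 390/390]
  60 → bin 2  [load 290/390]
  40 → bin 2  [load 330/390]
2 bins opened.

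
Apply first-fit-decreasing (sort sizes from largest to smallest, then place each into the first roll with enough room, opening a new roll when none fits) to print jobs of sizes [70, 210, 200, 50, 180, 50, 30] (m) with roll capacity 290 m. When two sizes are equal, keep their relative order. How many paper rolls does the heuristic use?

3

Sorted descending: 210, 200, 180, 70, 50, 50, 30.
  210 → roll 1 (new)  [load 210/290]
  200 → roll 2 (new)  [load 200/290]
  180 → roll 3 (new)  [load 180/290]
  70 → roll 1  [load 280/290]
  50 → roll 2  [load 250/290]
  50 → roll 3  [load 230/290]
  30 → roll 2  [load 280/290]
3 paper rolls opened.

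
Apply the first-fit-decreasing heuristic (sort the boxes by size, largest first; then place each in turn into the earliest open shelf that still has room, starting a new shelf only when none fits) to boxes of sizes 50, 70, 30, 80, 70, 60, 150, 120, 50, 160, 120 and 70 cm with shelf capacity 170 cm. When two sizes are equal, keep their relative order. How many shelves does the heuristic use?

Sorted descending: 160, 150, 120, 120, 80, 70, 70, 70, 60, 50, 50, 30.
  160 → shelf 1 (new)  [load 160/170]
  150 → shelf 2 (new)  [load 150/170]
  120 → shelf 3 (new)  [load 120/170]
  120 → shelf 4 (new)  [load 120/170]
  80 → shelf 5 (new)  [load 80/170]
  70 → shelf 5  [load 150/170]
  70 → shelf 6 (new)  [load 70/170]
  70 → shelf 6  [load 140/170]
  60 → shelf 7 (new)  [load 60/170]
  50 → shelf 3  [load 170/170]
  50 → shelf 4  [load 170/170]
  30 → shelf 6  [load 170/170]
7 shelves opened.

7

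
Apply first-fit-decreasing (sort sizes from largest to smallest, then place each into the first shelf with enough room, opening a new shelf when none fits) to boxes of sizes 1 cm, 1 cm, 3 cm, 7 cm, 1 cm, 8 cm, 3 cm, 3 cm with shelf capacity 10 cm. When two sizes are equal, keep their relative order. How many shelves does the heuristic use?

Sorted descending: 8, 7, 3, 3, 3, 1, 1, 1.
  8 → shelf 1 (new)  [load 8/10]
  7 → shelf 2 (new)  [load 7/10]
  3 → shelf 2  [load 10/10]
  3 → shelf 3 (new)  [load 3/10]
  3 → shelf 3  [load 6/10]
  1 → shelf 1  [load 9/10]
  1 → shelf 1  [load 10/10]
  1 → shelf 3  [load 7/10]
3 shelves opened.

3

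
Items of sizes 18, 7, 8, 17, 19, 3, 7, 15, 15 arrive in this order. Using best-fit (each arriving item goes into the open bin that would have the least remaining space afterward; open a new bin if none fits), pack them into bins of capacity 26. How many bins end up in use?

5

  18 → bin 1 (new)  [load 18/26]
  7 → bin 1  [load 25/26]
  8 → bin 2 (new)  [load 8/26]
  17 → bin 2  [load 25/26]
  19 → bin 3 (new)  [load 19/26]
  3 → bin 3  [load 22/26]
  7 → bin 4 (new)  [load 7/26]
  15 → bin 4  [load 22/26]
  15 → bin 5 (new)  [load 15/26]
5 bins opened.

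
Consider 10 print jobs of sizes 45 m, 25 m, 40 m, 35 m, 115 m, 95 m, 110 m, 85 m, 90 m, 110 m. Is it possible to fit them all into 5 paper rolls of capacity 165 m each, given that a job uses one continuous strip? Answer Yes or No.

No

Total = 750 m; ⌈750/165⌉ = 5.
6 print jobs each exceed half the capacity and cannot share a roll, forcing at least 6 paper rolls.
At least 6 paper rolls are required, but only 5 are allowed.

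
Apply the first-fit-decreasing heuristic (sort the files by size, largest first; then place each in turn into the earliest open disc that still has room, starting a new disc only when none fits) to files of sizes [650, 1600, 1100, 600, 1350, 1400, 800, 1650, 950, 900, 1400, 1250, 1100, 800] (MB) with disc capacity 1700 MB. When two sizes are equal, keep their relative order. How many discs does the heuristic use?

11

Sorted descending: 1650, 1600, 1400, 1400, 1350, 1250, 1100, 1100, 950, 900, 800, 800, 650, 600.
  1650 → disc 1 (new)  [load 1650/1700]
  1600 → disc 2 (new)  [load 1600/1700]
  1400 → disc 3 (new)  [load 1400/1700]
  1400 → disc 4 (new)  [load 1400/1700]
  1350 → disc 5 (new)  [load 1350/1700]
  1250 → disc 6 (new)  [load 1250/1700]
  1100 → disc 7 (new)  [load 1100/1700]
  1100 → disc 8 (new)  [load 1100/1700]
  950 → disc 9 (new)  [load 950/1700]
  900 → disc 10 (new)  [load 900/1700]
  800 → disc 10  [load 1700/1700]
  800 → disc 11 (new)  [load 800/1700]
  650 → disc 9  [load 1600/1700]
  600 → disc 7  [load 1700/1700]
11 discs opened.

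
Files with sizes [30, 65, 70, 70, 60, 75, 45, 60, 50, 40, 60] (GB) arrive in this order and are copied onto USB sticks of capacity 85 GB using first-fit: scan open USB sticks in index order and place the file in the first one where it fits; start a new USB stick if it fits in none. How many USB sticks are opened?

  30 → USB stick 1 (new)  [load 30/85]
  65 → USB stick 2 (new)  [load 65/85]
  70 → USB stick 3 (new)  [load 70/85]
  70 → USB stick 4 (new)  [load 70/85]
  60 → USB stick 5 (new)  [load 60/85]
  75 → USB stick 6 (new)  [load 75/85]
  45 → USB stick 1  [load 75/85]
  60 → USB stick 7 (new)  [load 60/85]
  50 → USB stick 8 (new)  [load 50/85]
  40 → USB stick 9 (new)  [load 40/85]
  60 → USB stick 10 (new)  [load 60/85]
10 USB sticks opened.

10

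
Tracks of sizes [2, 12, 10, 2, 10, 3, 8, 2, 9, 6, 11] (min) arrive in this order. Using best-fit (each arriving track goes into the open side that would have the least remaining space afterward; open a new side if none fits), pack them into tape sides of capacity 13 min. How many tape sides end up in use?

7

  2 → side 1 (new)  [load 2/13]
  12 → side 2 (new)  [load 12/13]
  10 → side 1  [load 12/13]
  2 → side 3 (new)  [load 2/13]
  10 → side 3  [load 12/13]
  3 → side 4 (new)  [load 3/13]
  8 → side 4  [load 11/13]
  2 → side 4  [load 13/13]
  9 → side 5 (new)  [load 9/13]
  6 → side 6 (new)  [load 6/13]
  11 → side 7 (new)  [load 11/13]
7 tape sides opened.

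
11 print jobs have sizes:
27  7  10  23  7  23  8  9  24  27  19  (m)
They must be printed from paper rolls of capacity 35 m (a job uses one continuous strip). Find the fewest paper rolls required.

Total = 27 + 27 + 24 + 23 + 23 + 19 + 10 + 9 + 8 + 7 + 7 = 184 m.
Lower bound: ⌈184/35⌉ = 6 paper rolls.
A packing using 6 paper rolls:
  roll 1: 27 + 8 = 35
  roll 2: 27 + 7 = 34
  roll 3: 24 + 10 = 34
  roll 4: 23 + 9 = 32
  roll 5: 23 + 7 = 30
  roll 6: 19 = 19
This matches the lower bound, so 6 is optimal.

6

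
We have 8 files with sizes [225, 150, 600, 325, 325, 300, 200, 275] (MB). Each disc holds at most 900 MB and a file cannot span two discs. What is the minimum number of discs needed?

3

Total = 600 + 325 + 325 + 300 + 275 + 225 + 200 + 150 = 2400 MB.
Lower bound: ⌈2400/900⌉ = 3 discs.
A packing using 3 discs:
  disc 1: 600 + 300 = 900
  disc 2: 325 + 325 + 225 = 875
  disc 3: 275 + 200 + 150 = 625
This matches the lower bound, so 3 is optimal.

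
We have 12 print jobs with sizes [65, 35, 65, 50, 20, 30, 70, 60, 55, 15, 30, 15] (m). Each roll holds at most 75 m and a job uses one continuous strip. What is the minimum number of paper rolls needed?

Total = 70 + 65 + 65 + 60 + 55 + 50 + 35 + 30 + 30 + 20 + 15 + 15 = 510 m.
Lower bound: ⌈510/75⌉ = 7 paper rolls.
A packing using 8 paper rolls:
  roll 1: 70 = 70
  roll 2: 65 = 65
  roll 3: 65 = 65
  roll 4: 60 + 15 = 75
  roll 5: 55 + 20 = 75
  roll 6: 50 + 15 = 65
  roll 7: 35 + 30 = 65
  roll 8: 30 = 30
No arrangement into 7 paper rolls stays within capacity, so 8 is optimal.

8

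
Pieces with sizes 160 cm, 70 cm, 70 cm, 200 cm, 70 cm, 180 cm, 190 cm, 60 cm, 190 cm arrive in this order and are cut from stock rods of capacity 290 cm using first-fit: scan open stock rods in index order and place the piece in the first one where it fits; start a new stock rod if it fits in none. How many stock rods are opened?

5

  160 → stock rod 1 (new)  [load 160/290]
  70 → stock rod 1  [load 230/290]
  70 → stock rod 2 (new)  [load 70/290]
  200 → stock rod 2  [load 270/290]
  70 → stock rod 3 (new)  [load 70/290]
  180 → stock rod 3  [load 250/290]
  190 → stock rod 4 (new)  [load 190/290]
  60 → stock rod 1  [load 290/290]
  190 → stock rod 5 (new)  [load 190/290]
5 stock rods opened.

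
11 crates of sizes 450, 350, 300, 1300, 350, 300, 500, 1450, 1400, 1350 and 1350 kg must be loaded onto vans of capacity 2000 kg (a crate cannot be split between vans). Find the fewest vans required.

Total = 1450 + 1400 + 1350 + 1350 + 1300 + 500 + 450 + 350 + 350 + 300 + 300 = 9100 kg.
Lower bound: ⌈9100/2000⌉ = 5 vans.
A packing using 5 vans:
  van 1: 1450 + 500 = 1950
  van 2: 1400 + 450 = 1850
  van 3: 1350 + 350 + 300 = 2000
  van 4: 1350 + 350 + 300 = 2000
  van 5: 1300 = 1300
This matches the lower bound, so 5 is optimal.

5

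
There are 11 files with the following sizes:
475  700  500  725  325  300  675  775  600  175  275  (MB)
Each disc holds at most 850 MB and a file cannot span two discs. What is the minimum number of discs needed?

8

Total = 775 + 725 + 700 + 675 + 600 + 500 + 475 + 325 + 300 + 275 + 175 = 5525 MB.
Lower bound: ⌈5525/850⌉ = 7 discs.
A packing using 8 discs:
  disc 1: 775 = 775
  disc 2: 725 = 725
  disc 3: 700 = 700
  disc 4: 675 + 175 = 850
  disc 5: 600 = 600
  disc 6: 500 + 325 = 825
  disc 7: 475 + 300 = 775
  disc 8: 275 = 275
No arrangement into 7 discs stays within capacity, so 8 is optimal.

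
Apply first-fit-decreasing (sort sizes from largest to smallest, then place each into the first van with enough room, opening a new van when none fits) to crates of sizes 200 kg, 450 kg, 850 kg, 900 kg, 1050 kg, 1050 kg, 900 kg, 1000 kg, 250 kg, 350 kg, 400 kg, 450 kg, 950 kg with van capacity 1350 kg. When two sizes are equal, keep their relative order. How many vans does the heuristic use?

Sorted descending: 1050, 1050, 1000, 950, 900, 900, 850, 450, 450, 400, 350, 250, 200.
  1050 → van 1 (new)  [load 1050/1350]
  1050 → van 2 (new)  [load 1050/1350]
  1000 → van 3 (new)  [load 1000/1350]
  950 → van 4 (new)  [load 950/1350]
  900 → van 5 (new)  [load 900/1350]
  900 → van 6 (new)  [load 900/1350]
  850 → van 7 (new)  [load 850/1350]
  450 → van 5  [load 1350/1350]
  450 → van 6  [load 1350/1350]
  400 → van 4  [load 1350/1350]
  350 → van 3  [load 1350/1350]
  250 → van 1  [load 1300/1350]
  200 → van 2  [load 1250/1350]
7 vans opened.

7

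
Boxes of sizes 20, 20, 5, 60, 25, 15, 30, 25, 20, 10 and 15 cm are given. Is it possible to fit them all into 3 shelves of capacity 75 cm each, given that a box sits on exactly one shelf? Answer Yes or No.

No

Total = 245 cm; ⌈245/75⌉ = 4.
At least 4 shelves are required, but only 3 are allowed.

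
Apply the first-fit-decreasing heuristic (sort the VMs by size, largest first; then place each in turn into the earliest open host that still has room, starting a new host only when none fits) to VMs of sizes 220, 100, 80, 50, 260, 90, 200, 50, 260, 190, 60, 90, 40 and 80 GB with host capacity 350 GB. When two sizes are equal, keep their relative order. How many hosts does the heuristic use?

Sorted descending: 260, 260, 220, 200, 190, 100, 90, 90, 80, 80, 60, 50, 50, 40.
  260 → host 1 (new)  [load 260/350]
  260 → host 2 (new)  [load 260/350]
  220 → host 3 (new)  [load 220/350]
  200 → host 4 (new)  [load 200/350]
  190 → host 5 (new)  [load 190/350]
  100 → host 3  [load 320/350]
  90 → host 1  [load 350/350]
  90 → host 2  [load 350/350]
  80 → host 4  [load 280/350]
  80 → host 5  [load 270/350]
  60 → host 4  [load 340/350]
  50 → host 5  [load 320/350]
  50 → host 6 (new)  [load 50/350]
  40 → host 6  [load 90/350]
6 hosts opened.

6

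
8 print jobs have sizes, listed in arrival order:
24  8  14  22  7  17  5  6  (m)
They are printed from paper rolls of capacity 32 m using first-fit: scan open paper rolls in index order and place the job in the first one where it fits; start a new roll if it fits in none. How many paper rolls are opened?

  24 → roll 1 (new)  [load 24/32]
  8 → roll 1  [load 32/32]
  14 → roll 2 (new)  [load 14/32]
  22 → roll 3 (new)  [load 22/32]
  7 → roll 2  [load 21/32]
  17 → roll 4 (new)  [load 17/32]
  5 → roll 2  [load 26/32]
  6 → roll 2  [load 32/32]
4 paper rolls opened.

4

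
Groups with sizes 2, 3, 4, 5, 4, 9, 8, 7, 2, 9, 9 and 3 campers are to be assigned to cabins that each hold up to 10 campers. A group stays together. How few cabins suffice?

Total = 9 + 9 + 9 + 8 + 7 + 5 + 4 + 4 + 3 + 3 + 2 + 2 = 65 campers.
Lower bound: ⌈65/10⌉ = 7 cabins.
A packing using 7 cabins:
  cabin 1: 9 = 9
  cabin 2: 9 = 9
  cabin 3: 9 = 9
  cabin 4: 8 + 2 = 10
  cabin 5: 7 + 3 = 10
  cabin 6: 5 + 4 = 9
  cabin 7: 4 + 3 + 2 = 9
This matches the lower bound, so 7 is optimal.

7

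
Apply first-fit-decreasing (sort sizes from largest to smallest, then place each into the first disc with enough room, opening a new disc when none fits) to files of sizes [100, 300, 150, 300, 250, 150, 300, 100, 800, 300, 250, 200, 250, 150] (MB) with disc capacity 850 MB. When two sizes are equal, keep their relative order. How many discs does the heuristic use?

5

Sorted descending: 800, 300, 300, 300, 300, 250, 250, 250, 200, 150, 150, 150, 100, 100.
  800 → disc 1 (new)  [load 800/850]
  300 → disc 2 (new)  [load 300/850]
  300 → disc 2  [load 600/850]
  300 → disc 3 (new)  [load 300/850]
  300 → disc 3  [load 600/850]
  250 → disc 2  [load 850/850]
  250 → disc 3  [load 850/850]
  250 → disc 4 (new)  [load 250/850]
  200 → disc 4  [load 450/850]
  150 → disc 4  [load 600/850]
  150 → disc 4  [load 750/850]
  150 → disc 5 (new)  [load 150/850]
  100 → disc 4  [load 850/850]
  100 → disc 5  [load 250/850]
5 discs opened.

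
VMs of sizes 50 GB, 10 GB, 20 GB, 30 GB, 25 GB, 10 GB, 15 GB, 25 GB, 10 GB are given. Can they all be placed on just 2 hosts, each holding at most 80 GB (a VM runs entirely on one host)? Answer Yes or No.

No

Total = 195 GB; ⌈195/80⌉ = 3.
At least 3 hosts are required, but only 2 are allowed.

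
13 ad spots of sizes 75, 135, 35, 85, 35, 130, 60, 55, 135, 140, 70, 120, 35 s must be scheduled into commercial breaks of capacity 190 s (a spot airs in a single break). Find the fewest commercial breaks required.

Total = 140 + 135 + 135 + 130 + 120 + 85 + 75 + 70 + 60 + 55 + 35 + 35 + 35 = 1110 s.
Lower bound: ⌈1110/190⌉ = 6 commercial breaks.
A packing using 7 commercial breaks:
  break 1: 140 + 35 = 175
  break 2: 135 + 55 = 190
  break 3: 135 + 35 = 170
  break 4: 130 + 60 = 190
  break 5: 120 + 70 = 190
  break 6: 85 + 75 = 160
  break 7: 35 = 35
No arrangement into 6 commercial breaks stays within capacity, so 7 is optimal.

7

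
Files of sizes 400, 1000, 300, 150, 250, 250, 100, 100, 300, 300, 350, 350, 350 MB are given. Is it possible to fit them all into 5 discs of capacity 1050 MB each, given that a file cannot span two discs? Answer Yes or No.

Yes

A valid assignment using 5 discs:
  disc 1: 1000 = 1000
  disc 2: 400 + 350 + 300 = 1050
  disc 3: 350 + 350 + 300 = 1000
  disc 4: 300 + 250 + 250 + 150 + 100 = 1050
  disc 5: 100 = 100
Every load is within 1050 MB, so 5 discs suffice.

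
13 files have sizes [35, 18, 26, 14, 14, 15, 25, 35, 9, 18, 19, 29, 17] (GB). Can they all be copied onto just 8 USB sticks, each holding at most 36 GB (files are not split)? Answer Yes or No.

No

Total = 274 GB; ⌈274/36⌉ = 8.
The bound of 8 does not rule out 8, but exhaustive search shows no assignment into 8 USB sticks of capacity 36 GB exists — the minimum is 9.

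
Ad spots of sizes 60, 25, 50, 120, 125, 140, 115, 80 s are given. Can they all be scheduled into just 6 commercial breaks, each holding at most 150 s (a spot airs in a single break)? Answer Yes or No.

Yes

A valid assignment using 6 commercial breaks:
  break 1: 140 = 140
  break 2: 125 + 25 = 150
  break 3: 120 = 120
  break 4: 115 = 115
  break 5: 80 + 60 = 140
  break 6: 50 = 50
Every load is within 150 s, so 6 commercial breaks suffice.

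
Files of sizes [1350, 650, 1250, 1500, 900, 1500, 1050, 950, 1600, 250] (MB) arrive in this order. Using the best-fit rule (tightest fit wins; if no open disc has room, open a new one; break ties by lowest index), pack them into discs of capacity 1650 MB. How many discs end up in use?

  1350 → disc 1 (new)  [load 1350/1650]
  650 → disc 2 (new)  [load 650/1650]
  1250 → disc 3 (new)  [load 1250/1650]
  1500 → disc 4 (new)  [load 1500/1650]
  900 → disc 2  [load 1550/1650]
  1500 → disc 5 (new)  [load 1500/1650]
  1050 → disc 6 (new)  [load 1050/1650]
  950 → disc 7 (new)  [load 950/1650]
  1600 → disc 8 (new)  [load 1600/1650]
  250 → disc 1  [load 1600/1650]
8 discs opened.

8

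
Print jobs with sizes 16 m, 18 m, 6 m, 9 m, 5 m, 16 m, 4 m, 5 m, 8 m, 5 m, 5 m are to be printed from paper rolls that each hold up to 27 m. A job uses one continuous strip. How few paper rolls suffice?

Total = 18 + 16 + 16 + 9 + 8 + 6 + 5 + 5 + 5 + 5 + 4 = 97 m.
Lower bound: ⌈97/27⌉ = 4 paper rolls.
A packing using 4 paper rolls:
  roll 1: 18 + 9 = 27
  roll 2: 16 + 8 = 24
  roll 3: 16 + 6 + 5 = 27
  roll 4: 5 + 5 + 5 + 4 = 19
This matches the lower bound, so 4 is optimal.

4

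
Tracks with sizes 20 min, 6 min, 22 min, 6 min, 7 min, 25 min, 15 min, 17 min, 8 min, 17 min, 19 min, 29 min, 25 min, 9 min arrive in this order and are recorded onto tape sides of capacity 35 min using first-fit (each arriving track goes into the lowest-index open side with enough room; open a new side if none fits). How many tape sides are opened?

8

  20 → side 1 (new)  [load 20/35]
  6 → side 1  [load 26/35]
  22 → side 2 (new)  [load 22/35]
  6 → side 1  [load 32/35]
  7 → side 2  [load 29/35]
  25 → side 3 (new)  [load 25/35]
  15 → side 4 (new)  [load 15/35]
  17 → side 4  [load 32/35]
  8 → side 3  [load 33/35]
  17 → side 5 (new)  [load 17/35]
  19 → side 6 (new)  [load 19/35]
  29 → side 7 (new)  [load 29/35]
  25 → side 8 (new)  [load 25/35]
  9 → side 5  [load 26/35]
8 tape sides opened.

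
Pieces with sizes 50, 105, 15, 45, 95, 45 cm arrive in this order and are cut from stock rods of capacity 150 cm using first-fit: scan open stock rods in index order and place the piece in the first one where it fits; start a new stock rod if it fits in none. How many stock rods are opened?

  50 → stock rod 1 (new)  [load 50/150]
  105 → stock rod 2 (new)  [load 105/150]
  15 → stock rod 1  [load 65/150]
  45 → stock rod 1  [load 110/150]
  95 → stock rod 3 (new)  [load 95/150]
  45 → stock rod 2  [load 150/150]
3 stock rods opened.

3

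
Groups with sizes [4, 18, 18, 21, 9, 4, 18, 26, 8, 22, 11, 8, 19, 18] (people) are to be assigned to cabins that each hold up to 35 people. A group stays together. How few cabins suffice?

Total = 26 + 22 + 21 + 19 + 18 + 18 + 18 + 18 + 11 + 9 + 8 + 8 + 4 + 4 = 204 people.
Lower bound: ⌈204/35⌉ = 6 cabins.
Also, 8 groups each exceed 35/2 people, and no two of those can share a cabin, so at least 8 cabins are needed.
A packing using 8 cabins:
  cabin 1: 26 + 9 = 35
  cabin 2: 22 + 11 = 33
  cabin 3: 21 + 8 + 4 = 33
  cabin 4: 19 + 8 + 4 = 31
  cabin 5: 18 = 18
  cabin 6: 18 = 18
  cabin 7: 18 = 18
  cabin 8: 18 = 18
This matches the lower bound, so 8 is optimal.

8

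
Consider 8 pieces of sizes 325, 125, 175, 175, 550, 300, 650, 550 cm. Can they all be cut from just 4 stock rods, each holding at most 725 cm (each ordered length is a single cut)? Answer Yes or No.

Total = 2850 cm; ⌈2850/725⌉ = 4.
The bound of 4 does not rule out 4, but exhaustive search shows no assignment into 4 stock rods of capacity 725 cm exists — the minimum is 5.

No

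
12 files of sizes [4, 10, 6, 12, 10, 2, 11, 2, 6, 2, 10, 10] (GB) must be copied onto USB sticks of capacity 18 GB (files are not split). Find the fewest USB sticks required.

6

Total = 12 + 11 + 10 + 10 + 10 + 10 + 6 + 6 + 4 + 2 + 2 + 2 = 85 GB.
Lower bound: ⌈85/18⌉ = 5 USB sticks.
Also, 6 files each exceed 9 GB, and no two of those can share a USB stick, so at least 6 USB sticks are needed.
A packing using 6 USB sticks:
  USB stick 1: 12 + 6 = 18
  USB stick 2: 11 + 6 = 17
  USB stick 3: 10 + 4 + 2 + 2 = 18
  USB stick 4: 10 + 2 = 12
  USB stick 5: 10 = 10
  USB stick 6: 10 = 10
This matches the lower bound, so 6 is optimal.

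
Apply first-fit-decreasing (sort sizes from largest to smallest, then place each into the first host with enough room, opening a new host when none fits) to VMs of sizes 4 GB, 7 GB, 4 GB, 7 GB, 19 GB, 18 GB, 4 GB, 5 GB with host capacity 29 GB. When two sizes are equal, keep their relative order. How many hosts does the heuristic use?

Sorted descending: 19, 18, 7, 7, 5, 4, 4, 4.
  19 → host 1 (new)  [load 19/29]
  18 → host 2 (new)  [load 18/29]
  7 → host 1  [load 26/29]
  7 → host 2  [load 25/29]
  5 → host 3 (new)  [load 5/29]
  4 → host 2  [load 29/29]
  4 → host 3  [load 9/29]
  4 → host 3  [load 13/29]
3 hosts opened.

3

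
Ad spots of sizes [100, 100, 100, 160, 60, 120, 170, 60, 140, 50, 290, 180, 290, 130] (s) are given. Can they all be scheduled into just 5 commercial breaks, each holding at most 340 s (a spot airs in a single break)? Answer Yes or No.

No

Total = 1950 s; ⌈1950/340⌉ = 6.
At least 6 commercial breaks are required, but only 5 are allowed.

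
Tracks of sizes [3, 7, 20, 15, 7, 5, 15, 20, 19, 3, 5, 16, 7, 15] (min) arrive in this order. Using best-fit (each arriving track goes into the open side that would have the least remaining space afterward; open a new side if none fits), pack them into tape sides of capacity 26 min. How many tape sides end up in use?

7

  3 → side 1 (new)  [load 3/26]
  7 → side 1  [load 10/26]
  20 → side 2 (new)  [load 20/26]
  15 → side 1  [load 25/26]
  7 → side 3 (new)  [load 7/26]
  5 → side 2  [load 25/26]
  15 → side 3  [load 22/26]
  20 → side 4 (new)  [load 20/26]
  19 → side 5 (new)  [load 19/26]
  3 → side 3  [load 25/26]
  5 → side 4  [load 25/26]
  16 → side 6 (new)  [load 16/26]
  7 → side 5  [load 26/26]
  15 → side 7 (new)  [load 15/26]
7 tape sides opened.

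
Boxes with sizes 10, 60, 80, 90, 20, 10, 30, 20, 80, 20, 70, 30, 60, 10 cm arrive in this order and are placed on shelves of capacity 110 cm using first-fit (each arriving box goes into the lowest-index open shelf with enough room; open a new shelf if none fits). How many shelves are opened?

  10 → shelf 1 (new)  [load 10/110]
  60 → shelf 1  [load 70/110]
  80 → shelf 2 (new)  [load 80/110]
  90 → shelf 3 (new)  [load 90/110]
  20 → shelf 1  [load 90/110]
  10 → shelf 1  [load 100/110]
  30 → shelf 2  [load 110/110]
  20 → shelf 3  [load 110/110]
  80 → shelf 4 (new)  [load 80/110]
  20 → shelf 4  [load 100/110]
  70 → shelf 5 (new)  [load 70/110]
  30 → shelf 5  [load 100/110]
  60 → shelf 6 (new)  [load 60/110]
  10 → shelf 1  [load 110/110]
6 shelves opened.

6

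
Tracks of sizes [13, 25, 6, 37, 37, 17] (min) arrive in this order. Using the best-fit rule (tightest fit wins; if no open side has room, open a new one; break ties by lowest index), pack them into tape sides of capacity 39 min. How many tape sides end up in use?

4

  13 → side 1 (new)  [load 13/39]
  25 → side 1  [load 38/39]
  6 → side 2 (new)  [load 6/39]
  37 → side 3 (new)  [load 37/39]
  37 → side 4 (new)  [load 37/39]
  17 → side 2  [load 23/39]
4 tape sides opened.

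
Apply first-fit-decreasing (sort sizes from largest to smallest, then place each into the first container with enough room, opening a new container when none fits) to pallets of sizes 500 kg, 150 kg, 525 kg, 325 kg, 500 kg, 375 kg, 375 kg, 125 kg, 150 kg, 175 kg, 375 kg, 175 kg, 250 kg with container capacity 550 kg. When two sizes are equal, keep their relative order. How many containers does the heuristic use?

Sorted descending: 525, 500, 500, 375, 375, 375, 325, 250, 175, 175, 150, 150, 125.
  525 → container 1 (new)  [load 525/550]
  500 → container 2 (new)  [load 500/550]
  500 → container 3 (new)  [load 500/550]
  375 → container 4 (new)  [load 375/550]
  375 → container 5 (new)  [load 375/550]
  375 → container 6 (new)  [load 375/550]
  325 → container 7 (new)  [load 325/550]
  250 → container 8 (new)  [load 250/550]
  175 → container 4  [load 550/550]
  175 → container 5  [load 550/550]
  150 → container 6  [load 525/550]
  150 → container 7  [load 475/550]
  125 → container 8  [load 375/550]
8 containers opened.

8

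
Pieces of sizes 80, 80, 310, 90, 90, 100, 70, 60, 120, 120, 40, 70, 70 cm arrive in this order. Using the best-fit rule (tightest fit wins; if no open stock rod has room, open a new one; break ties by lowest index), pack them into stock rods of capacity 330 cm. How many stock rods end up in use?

  80 → stock rod 1 (new)  [load 80/330]
  80 → stock rod 1  [load 160/330]
  310 → stock rod 2 (new)  [load 310/330]
  90 → stock rod 1  [load 250/330]
  90 → stock rod 3 (new)  [load 90/330]
  100 → stock rod 3  [load 190/330]
  70 → stock rod 1  [load 320/330]
  60 → stock rod 3  [load 250/330]
  120 → stock rod 4 (new)  [load 120/330]
  120 → stock rod 4  [load 240/330]
  40 → stock rod 3  [load 290/330]
  70 → stock rod 4  [load 310/330]
  70 → stock rod 5 (new)  [load 70/330]
5 stock rods opened.

5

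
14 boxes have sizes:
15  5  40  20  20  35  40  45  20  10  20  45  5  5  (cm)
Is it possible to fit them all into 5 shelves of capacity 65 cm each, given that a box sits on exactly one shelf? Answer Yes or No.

A valid assignment using 5 shelves:
  shelf 1: 45 + 20 = 65
  shelf 2: 45 + 20 = 65
  shelf 3: 40 + 20 + 5 = 65
  shelf 4: 40 + 20 + 5 = 65
  shelf 5: 35 + 15 + 10 + 5 = 65
Every load is within 65 cm, so 5 shelves suffice.

Yes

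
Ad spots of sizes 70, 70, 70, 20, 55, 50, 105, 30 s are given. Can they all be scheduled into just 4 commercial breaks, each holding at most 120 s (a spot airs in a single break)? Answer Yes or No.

No

Total = 470 s; ⌈470/120⌉ = 4.
The bound of 4 does not rule out 4, but exhaustive search shows no assignment into 4 commercial breaks of capacity 120 s exists — the minimum is 5.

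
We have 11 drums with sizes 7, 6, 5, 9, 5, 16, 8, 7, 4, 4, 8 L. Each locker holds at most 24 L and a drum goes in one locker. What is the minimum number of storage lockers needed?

Total = 16 + 9 + 8 + 8 + 7 + 7 + 6 + 5 + 5 + 4 + 4 = 79 L.
Lower bound: ⌈79/24⌉ = 4 storage lockers.
A packing using 4 storage lockers:
  locker 1: 16 + 8 = 24
  locker 2: 9 + 8 + 7 = 24
  locker 3: 7 + 6 + 5 + 5 = 23
  locker 4: 4 + 4 = 8
This matches the lower bound, so 4 is optimal.

4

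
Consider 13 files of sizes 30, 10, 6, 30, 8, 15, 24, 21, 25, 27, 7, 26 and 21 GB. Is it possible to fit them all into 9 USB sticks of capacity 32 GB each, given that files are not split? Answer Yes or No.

A valid assignment using 9 USB sticks:
  USB stick 1: 30 = 30
  USB stick 2: 30 = 30
  USB stick 3: 27 = 27
  USB stick 4: 26 + 6 = 32
  USB stick 5: 25 + 7 = 32
  USB stick 6: 24 + 8 = 32
  USB stick 7: 21 + 10 = 31
  USB stick 8: 21 = 21
  USB stick 9: 15 = 15
Every load is within 32 GB, so 9 USB sticks suffice.

Yes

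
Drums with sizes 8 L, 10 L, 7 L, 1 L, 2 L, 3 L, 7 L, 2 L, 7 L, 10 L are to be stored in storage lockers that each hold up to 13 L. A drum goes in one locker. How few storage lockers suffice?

Total = 10 + 10 + 8 + 7 + 7 + 7 + 3 + 2 + 2 + 1 = 57 L.
Lower bound: ⌈57/13⌉ = 5 storage lockers.
Also, 6 drums each exceed 13/2 L, and no two of those can share a locker, so at least 6 storage lockers are needed.
A packing using 6 storage lockers:
  locker 1: 10 + 3 = 13
  locker 2: 10 + 2 + 1 = 13
  locker 3: 8 + 2 = 10
  locker 4: 7 = 7
  locker 5: 7 = 7
  locker 6: 7 = 7
This matches the lower bound, so 6 is optimal.

6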